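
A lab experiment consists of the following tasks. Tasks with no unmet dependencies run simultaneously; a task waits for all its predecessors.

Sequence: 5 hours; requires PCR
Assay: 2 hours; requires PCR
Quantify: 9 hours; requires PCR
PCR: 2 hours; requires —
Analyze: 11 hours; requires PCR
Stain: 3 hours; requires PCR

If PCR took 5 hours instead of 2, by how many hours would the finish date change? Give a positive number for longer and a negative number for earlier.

Actual critical path: PCR→Analyze = 2+11 = 13 ⇒ 13 hours.
Since PCR is critical, the +3 change carries straight to that chain (now 16 hours).
No other chain overtakes it, so the finish is 16 hours.
Change in finish: 16 − 13 = +3 hours.

3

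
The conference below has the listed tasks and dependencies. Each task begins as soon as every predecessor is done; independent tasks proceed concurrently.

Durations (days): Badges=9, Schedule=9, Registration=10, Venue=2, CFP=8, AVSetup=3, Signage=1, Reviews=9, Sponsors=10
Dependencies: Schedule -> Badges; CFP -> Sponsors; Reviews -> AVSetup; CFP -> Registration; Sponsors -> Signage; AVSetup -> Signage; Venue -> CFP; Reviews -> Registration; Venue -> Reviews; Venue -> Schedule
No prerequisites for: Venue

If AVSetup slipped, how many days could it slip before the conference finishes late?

Critical path: Venue→CFP→Sponsors→Signage = 2+8+10+1 = 21, so the finish is 21 days.
AVSetup finishes as early as 14 and must finish by 20.
Slack of AVSetup = 17 − 11 = 6 days.

6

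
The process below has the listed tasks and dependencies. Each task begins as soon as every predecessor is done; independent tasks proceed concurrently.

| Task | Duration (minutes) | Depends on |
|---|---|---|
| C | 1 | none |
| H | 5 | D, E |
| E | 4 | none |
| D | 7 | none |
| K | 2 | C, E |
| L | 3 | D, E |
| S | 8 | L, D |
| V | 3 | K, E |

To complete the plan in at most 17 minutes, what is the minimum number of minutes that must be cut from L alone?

Current finish: 18 minutes; target: 17.
L is on every critical path, so each minute cut from L cuts the finish by one (this holds down to a finish of 16).
Need 18 − 17 = 1 minute off L → L becomes 2 minutes, finish becomes 17.

1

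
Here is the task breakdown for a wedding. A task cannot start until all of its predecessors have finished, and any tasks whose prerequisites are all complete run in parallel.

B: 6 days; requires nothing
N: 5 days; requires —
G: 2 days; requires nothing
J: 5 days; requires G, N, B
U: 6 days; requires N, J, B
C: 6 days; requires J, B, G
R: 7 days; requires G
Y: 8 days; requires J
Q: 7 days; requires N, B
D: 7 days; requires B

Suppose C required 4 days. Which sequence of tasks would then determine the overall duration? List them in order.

B, J, Y

The binding path is B→J→Y = 6+5+8 = 19; finish at 19 days.
C has 2 days of float (longest path through it is 17).
No other chain overtakes it, so the finish is 19 days.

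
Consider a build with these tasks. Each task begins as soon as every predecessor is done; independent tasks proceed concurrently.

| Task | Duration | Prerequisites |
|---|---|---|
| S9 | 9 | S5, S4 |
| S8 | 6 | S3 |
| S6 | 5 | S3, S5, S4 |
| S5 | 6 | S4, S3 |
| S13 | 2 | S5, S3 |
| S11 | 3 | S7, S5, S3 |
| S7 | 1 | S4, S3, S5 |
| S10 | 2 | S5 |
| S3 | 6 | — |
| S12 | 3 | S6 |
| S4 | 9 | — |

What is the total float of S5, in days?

0

Critical path: S4→S5→S9 = 9+6+9 = 24, so the finish is 24 days.
The longest chain containing S5 totals 24 days.
Float = 24 − 24 = 0.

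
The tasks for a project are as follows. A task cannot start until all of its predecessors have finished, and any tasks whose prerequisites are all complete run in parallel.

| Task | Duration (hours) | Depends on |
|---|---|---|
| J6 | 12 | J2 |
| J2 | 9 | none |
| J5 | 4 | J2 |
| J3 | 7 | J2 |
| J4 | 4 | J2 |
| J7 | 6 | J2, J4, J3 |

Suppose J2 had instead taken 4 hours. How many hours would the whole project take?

17

Critical path before the change: J2→J3→J7 = 9+7+6 = 22 giving 22 hours.
J2 lies on that path, so at 4 hours the path becomes 17 hours.
The critical path is still J2→J3→J7; finish is now 17 hours.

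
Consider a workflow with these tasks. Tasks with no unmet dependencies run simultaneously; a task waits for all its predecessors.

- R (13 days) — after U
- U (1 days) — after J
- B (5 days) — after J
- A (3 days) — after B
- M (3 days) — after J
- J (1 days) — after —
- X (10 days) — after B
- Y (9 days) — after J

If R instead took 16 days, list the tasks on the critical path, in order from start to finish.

Actual critical path: J→B→X = 1+5+10 = 16 ⇒ 16 days.
R is off the critical path — its longest chain is 15 days, giving 1 of slack.
The binding chain switches to J→U→R = 1+1+16 = 18; finish 18 days.

J, U, R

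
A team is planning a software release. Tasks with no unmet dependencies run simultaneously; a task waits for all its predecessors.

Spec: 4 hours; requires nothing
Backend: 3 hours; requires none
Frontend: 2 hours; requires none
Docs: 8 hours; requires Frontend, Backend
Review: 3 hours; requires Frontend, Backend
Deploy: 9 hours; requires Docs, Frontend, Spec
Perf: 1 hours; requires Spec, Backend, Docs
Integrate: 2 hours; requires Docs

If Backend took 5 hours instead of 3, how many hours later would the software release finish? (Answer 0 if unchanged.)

2

Actual critical path: Backend→Docs→Deploy = 3+8+9 = 20 ⇒ 20 hours.
Backend lies on that path, so at 5 hours the path becomes 22 hours.
No other chain overtakes it, so the finish is 22 hours.
Change in finish: 22 − 20 = +2 hours.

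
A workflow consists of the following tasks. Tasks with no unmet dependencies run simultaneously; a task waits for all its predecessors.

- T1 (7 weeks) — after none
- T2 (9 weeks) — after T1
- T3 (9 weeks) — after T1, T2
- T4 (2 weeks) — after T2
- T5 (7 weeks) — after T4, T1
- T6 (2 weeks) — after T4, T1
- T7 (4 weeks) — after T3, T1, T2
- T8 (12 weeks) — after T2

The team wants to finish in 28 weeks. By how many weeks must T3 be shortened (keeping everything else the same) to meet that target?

Current finish: 29 weeks; target: 28.
T3 is on every critical path, so each week cut from T3 cuts the finish by one (this holds down to a finish of 28).
Need 29 − 28 = 1 week off T3 → T3 becomes 8 weeks, finish becomes 28.

1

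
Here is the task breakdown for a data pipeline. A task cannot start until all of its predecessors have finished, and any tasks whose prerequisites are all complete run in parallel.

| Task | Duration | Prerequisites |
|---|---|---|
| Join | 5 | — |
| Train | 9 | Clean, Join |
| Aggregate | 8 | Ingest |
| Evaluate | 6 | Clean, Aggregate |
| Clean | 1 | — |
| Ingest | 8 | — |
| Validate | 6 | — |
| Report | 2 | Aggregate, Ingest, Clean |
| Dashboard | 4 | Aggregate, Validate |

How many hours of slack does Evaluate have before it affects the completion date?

The longest chain is Ingest→Aggregate→Evaluate = 8+8+6 = 22; overall finish 22 hours.
Evaluate finishes as early as 22 and must finish by 22.
Slack of Evaluate = 16 − 16 = 0 hours.

0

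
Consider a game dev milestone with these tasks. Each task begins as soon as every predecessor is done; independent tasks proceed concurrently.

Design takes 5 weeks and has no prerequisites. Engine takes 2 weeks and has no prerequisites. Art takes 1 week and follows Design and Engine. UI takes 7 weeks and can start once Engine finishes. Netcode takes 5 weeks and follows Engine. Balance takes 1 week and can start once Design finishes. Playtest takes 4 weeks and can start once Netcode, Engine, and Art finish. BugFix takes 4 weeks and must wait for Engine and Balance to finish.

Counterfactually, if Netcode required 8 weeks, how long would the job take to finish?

14

Critical path before the change: Engine→Netcode→Playtest = 2+5+4 = 11 giving 11 weeks.
Netcode is on the critical path; changing it to 8 makes that path 14 weeks.
The critical path is still Engine→Netcode→Playtest; finish is now 14 weeks.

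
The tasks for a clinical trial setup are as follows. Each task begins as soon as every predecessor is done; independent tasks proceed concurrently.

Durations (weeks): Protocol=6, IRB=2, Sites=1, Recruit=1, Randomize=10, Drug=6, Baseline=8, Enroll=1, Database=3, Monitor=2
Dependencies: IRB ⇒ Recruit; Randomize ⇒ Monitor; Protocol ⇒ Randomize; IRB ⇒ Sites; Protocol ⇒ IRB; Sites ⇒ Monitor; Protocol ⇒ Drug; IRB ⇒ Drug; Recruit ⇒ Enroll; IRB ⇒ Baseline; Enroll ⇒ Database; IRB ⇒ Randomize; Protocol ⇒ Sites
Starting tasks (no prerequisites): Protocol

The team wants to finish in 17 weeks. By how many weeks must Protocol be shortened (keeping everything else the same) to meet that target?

Current finish: 20 weeks; target: 17.
Protocol is on every critical path, so each week cut from Protocol cuts the finish by one (this holds down to a finish of 15).
Need 20 − 17 = 3 weeks off Protocol → Protocol becomes 3 weeks, finish becomes 17.

3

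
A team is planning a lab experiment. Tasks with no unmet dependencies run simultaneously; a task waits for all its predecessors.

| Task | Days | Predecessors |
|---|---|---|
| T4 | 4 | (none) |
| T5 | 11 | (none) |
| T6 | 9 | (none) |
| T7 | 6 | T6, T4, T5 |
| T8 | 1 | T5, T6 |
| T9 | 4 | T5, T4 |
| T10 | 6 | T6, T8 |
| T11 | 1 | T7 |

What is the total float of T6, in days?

2

Critical path: T5→T7→T11 = 11+6+1 = 18, so the finish is 18 days.
The longest chain containing T6 totals 16 days.
So T6 can slip 11 − 9 = 2 days.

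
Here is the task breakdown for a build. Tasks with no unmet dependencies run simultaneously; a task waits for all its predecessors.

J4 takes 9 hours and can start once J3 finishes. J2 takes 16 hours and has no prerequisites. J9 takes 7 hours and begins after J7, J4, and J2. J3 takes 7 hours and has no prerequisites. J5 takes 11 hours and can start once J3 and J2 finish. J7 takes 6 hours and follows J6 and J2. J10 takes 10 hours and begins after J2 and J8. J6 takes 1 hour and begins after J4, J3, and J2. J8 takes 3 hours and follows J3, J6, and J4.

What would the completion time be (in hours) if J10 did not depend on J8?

30

With the dependency in place, J2→J6→J7→J9 = 16+1+6+7 = 30 sets the finish at 30 hours.
Without J8→J10, J10's earliest start moves from 20 to 16.
New critical path: J2→J6→J7→J9 = 16+1+6+7 = 30 ⇒ 30 hours.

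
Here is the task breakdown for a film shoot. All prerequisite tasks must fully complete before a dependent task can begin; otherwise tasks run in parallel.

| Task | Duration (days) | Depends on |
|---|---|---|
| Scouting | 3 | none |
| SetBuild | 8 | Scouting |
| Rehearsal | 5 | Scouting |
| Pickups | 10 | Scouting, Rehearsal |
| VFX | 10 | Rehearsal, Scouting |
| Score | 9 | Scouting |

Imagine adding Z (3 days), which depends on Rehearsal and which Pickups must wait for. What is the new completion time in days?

Originally the job takes 18 days.
With Z inserted, Pickups now waits for max(Scouting, Rehearsal, Z).
New critical path: Scouting→Rehearsal→Z→Pickups = 3+5+3+10 = 21 ⇒ 21 days.

21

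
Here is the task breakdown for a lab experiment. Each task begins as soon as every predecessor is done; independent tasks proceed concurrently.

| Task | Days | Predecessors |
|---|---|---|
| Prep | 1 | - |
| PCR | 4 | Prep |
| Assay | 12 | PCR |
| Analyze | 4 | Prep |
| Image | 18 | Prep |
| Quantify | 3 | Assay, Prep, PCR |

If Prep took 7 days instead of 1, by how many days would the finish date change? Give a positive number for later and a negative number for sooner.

The binding path is Prep→PCR→Assay→Quantify = 1+4+12+3 = 20; finish at 20 days.
Prep lies on that path, so at 7 days the path becomes 26 days.
That remains the longest chain; total 26 days.
Change in finish: 26 − 20 = +6 days.

6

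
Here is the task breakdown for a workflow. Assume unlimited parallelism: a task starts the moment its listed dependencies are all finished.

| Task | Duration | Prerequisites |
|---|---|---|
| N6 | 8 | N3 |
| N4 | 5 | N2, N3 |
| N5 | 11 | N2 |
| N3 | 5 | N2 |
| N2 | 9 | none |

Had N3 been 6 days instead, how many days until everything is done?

Critical path before the change: N2→N3→N6 = 9+5+8 = 22 giving 22 days.
N3 lies on that path, so at 6 days the path becomes 23 days.
The critical path is still N2→N3→N6; finish is now 23 days.

23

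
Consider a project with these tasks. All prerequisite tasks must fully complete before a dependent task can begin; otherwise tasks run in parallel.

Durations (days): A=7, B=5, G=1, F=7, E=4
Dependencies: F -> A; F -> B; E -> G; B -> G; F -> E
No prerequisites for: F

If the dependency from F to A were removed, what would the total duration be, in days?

13

Before: longest chain F→A = 7+7 = 14, finish 14.
Without F→A, A's earliest start moves from 7 to 0.
The longest chain is now F→B→G = 7+5+1 = 13, so the project takes 13 days.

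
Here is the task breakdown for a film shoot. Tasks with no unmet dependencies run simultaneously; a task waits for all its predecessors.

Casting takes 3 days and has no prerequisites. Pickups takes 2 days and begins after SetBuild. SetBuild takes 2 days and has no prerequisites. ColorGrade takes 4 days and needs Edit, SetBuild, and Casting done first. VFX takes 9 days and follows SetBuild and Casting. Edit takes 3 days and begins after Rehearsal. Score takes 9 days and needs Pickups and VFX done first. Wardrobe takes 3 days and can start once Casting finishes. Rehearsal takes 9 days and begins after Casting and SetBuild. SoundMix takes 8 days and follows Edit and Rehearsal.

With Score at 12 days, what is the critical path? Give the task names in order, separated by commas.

Casting, VFX, Score

Actual critical path: Casting→Rehearsal→Edit→SoundMix = 3+9+3+8 = 23 ⇒ 23 days.
The longest path through Score is only 21 days, so Score has float 2.
Now Casting→VFX→Score = 3+9+12 = 24 is longest, so the finish becomes 24 days.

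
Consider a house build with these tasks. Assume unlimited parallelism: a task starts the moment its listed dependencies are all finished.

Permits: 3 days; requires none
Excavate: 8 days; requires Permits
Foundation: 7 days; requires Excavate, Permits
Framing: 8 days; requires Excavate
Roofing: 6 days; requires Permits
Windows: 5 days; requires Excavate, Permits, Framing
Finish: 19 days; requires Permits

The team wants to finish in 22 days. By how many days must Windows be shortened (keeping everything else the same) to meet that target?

2

Current finish: 24 days; target: 22.
Windows is on every critical path, so each day cut from Windows cuts the finish by one (this holds down to a finish of 22).
Need 24 − 22 = 2 days off Windows → Windows becomes 3 days, finish becomes 22.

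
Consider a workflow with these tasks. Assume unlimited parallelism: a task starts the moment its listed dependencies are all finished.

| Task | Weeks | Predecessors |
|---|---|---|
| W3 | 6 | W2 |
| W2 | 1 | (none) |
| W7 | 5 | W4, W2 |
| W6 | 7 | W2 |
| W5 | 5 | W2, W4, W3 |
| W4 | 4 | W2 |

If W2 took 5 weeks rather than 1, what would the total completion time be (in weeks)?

Baseline: W2→W3→W5 = 1+6+5 = 12 → 12 weeks.
Since W2 is critical, the +4 change carries straight to that chain (now 16 weeks).
The critical path is still W2→W3→W5; finish is now 16 weeks.

16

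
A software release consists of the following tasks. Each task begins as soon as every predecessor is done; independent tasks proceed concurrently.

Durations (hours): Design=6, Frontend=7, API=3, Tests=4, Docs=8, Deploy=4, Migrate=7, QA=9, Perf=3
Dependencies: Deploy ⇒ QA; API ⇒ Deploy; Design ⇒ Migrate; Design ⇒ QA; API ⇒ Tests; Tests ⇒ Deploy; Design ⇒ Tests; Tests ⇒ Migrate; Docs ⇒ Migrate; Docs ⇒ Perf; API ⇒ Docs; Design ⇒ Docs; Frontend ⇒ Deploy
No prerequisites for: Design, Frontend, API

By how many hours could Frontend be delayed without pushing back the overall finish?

Design→Tests→Deploy→QA = 6+4+4+9 = 23 sets the makespan at 23 hours.
Longest path through Frontend: 20 hours (earliest finish 7, latest finish 10).
So Frontend can slip 10 − 7 = 3 hours.

3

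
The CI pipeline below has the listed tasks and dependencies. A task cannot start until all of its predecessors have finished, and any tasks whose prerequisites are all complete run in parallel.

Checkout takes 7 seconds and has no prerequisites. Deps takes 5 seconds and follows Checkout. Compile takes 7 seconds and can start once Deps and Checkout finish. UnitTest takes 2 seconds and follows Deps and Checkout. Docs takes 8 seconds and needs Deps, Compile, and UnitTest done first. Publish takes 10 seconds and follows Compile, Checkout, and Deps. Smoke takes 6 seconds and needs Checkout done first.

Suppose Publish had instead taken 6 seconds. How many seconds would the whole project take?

Critical path before the change: Checkout→Deps→Compile→Publish = 7+5+7+10 = 29 giving 29 seconds.
Publish lies on that path, so at 6 seconds the path becomes 25 seconds.
The binding chain switches to Checkout→Deps→Compile→Docs = 7+5+7+8 = 27; finish 27 seconds.

27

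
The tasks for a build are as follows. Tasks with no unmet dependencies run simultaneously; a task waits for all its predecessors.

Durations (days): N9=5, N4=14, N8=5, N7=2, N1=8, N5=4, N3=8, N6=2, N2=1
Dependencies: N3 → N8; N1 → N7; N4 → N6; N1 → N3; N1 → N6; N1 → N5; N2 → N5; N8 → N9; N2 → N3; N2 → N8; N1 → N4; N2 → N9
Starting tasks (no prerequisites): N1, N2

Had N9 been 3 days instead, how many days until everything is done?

Actual critical path: N1→N3→N8→N9 = 8+8+5+5 = 26 ⇒ 26 days.
N9 lies on that path, so at 3 days the path becomes 24 days.
The critical path is still N1→N3→N8→N9; finish is now 24 days.

24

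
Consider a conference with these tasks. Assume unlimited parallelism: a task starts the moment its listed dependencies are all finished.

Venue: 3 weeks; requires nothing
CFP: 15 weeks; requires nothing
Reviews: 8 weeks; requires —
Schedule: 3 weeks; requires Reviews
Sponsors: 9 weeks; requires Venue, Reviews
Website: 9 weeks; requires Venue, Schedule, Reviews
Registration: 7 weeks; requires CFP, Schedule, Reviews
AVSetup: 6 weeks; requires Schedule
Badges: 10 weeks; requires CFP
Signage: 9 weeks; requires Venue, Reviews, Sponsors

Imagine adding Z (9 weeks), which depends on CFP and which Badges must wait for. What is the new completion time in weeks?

34

Originally the conference takes 26 weeks.
With Z inserted, Badges now waits for max(CFP, Z).
New critical path: CFP→Z→Badges = 15+9+10 = 34 ⇒ 34 weeks.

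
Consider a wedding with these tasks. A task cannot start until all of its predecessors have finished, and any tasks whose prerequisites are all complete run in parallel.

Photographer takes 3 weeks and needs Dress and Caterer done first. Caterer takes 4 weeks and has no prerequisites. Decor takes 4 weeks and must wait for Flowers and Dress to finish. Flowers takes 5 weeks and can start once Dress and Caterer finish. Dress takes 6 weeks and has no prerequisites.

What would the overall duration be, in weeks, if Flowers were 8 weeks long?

Actual critical path: Dress→Flowers→Decor = 6+5+4 = 15 ⇒ 15 weeks.
Flowers lies on that path, so at 8 weeks the path becomes 18 weeks.
No other chain overtakes it, so the finish is 18 weeks.

18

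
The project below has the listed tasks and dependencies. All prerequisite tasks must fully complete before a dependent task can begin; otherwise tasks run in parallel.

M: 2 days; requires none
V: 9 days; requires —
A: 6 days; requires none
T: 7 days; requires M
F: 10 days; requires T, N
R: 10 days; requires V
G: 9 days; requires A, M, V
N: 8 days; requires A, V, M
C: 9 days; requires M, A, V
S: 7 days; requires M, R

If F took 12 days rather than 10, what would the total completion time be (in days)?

29

Critical path before the change: V→N→F = 9+8+10 = 27 giving 27 days.
F is on the critical path; changing it to 12 makes that path 29 days.
No other chain overtakes it, so the finish is 29 days.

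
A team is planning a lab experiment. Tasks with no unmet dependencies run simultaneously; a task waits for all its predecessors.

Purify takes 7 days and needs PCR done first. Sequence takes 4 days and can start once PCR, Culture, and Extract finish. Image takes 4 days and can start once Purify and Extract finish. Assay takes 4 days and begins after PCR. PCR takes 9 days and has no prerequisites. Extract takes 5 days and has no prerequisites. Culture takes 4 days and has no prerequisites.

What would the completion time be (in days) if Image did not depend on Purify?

Original critical path: PCR→Purify→Image = 9+7+4 = 20 ⇒ 20 days.
Without Purify→Image, Image's earliest start moves from 16 to 5.
The longest chain is now PCR→Purify = 9+7 = 16, so the job takes 16 days.

16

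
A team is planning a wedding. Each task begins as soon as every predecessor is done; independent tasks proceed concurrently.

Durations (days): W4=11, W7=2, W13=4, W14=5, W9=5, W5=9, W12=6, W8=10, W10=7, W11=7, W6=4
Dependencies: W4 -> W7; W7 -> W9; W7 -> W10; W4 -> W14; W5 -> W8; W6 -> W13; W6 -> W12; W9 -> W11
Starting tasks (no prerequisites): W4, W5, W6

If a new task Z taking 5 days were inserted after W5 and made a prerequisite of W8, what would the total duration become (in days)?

25

Originally the schedule takes 25 days.
With Z inserted, W8 now waits for max(W5, Z).
New critical path: W4→W7→W9→W11 = 11+2+5+7 = 25 ⇒ 25 days.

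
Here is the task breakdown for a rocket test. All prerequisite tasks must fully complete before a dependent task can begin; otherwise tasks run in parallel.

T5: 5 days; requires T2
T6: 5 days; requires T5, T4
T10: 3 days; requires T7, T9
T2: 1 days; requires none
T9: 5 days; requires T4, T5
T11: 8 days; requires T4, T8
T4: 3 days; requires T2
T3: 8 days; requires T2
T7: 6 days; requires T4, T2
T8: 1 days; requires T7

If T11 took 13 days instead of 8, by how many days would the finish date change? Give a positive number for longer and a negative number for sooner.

Baseline: T2→T4→T7→T8→T11 = 1+3+6+1+8 = 19 → 19 days.
T11 is on the critical path; changing it to 13 makes that path 24 days.
The critical path is still T2→T4→T7→T8→T11; finish is now 24 days.
Change in finish: 24 − 19 = +5 days.

5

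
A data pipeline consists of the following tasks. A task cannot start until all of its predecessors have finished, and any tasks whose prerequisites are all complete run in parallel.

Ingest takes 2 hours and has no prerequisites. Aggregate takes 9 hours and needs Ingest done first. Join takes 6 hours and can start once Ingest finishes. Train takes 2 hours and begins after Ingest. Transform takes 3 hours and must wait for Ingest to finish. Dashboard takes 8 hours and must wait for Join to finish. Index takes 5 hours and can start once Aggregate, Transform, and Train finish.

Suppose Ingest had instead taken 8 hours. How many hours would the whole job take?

22

Baseline: Ingest→Join→Dashboard = 2+6+8 = 16 → 16 hours.
Ingest is on the critical path; changing it to 8 makes that path 22 hours.
The critical path is still Ingest→Join→Dashboard; finish is now 22 hours.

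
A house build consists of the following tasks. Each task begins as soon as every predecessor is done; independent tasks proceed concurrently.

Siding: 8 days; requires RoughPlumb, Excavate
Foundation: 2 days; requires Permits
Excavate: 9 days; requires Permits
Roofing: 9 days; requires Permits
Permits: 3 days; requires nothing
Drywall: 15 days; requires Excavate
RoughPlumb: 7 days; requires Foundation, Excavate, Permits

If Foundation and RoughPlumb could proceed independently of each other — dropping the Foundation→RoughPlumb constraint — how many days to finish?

27

Original critical path: Permits→Excavate→RoughPlumb→Siding = 3+9+7+8 = 27 ⇒ 27 days.
Dropping Foundation→RoughPlumb doesn't change RoughPlumb's earliest start (12); another predecessor still binds.
After: Permits→Excavate→RoughPlumb→Siding = 3+9+7+8 = 27 → 27 days.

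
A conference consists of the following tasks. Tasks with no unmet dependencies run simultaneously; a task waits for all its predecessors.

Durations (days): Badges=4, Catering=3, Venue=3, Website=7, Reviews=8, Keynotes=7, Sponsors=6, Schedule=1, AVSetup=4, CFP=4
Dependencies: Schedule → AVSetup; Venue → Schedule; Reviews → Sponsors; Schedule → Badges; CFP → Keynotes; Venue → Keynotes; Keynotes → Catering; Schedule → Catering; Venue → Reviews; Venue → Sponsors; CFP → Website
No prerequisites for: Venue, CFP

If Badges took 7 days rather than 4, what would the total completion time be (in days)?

Actual critical path: Venue→Reviews→Sponsors = 3+8+6 = 17 ⇒ 17 days.
The longest path through Badges is only 8 days, so Badges has float 9.
That remains the longest chain; total 17 days.

17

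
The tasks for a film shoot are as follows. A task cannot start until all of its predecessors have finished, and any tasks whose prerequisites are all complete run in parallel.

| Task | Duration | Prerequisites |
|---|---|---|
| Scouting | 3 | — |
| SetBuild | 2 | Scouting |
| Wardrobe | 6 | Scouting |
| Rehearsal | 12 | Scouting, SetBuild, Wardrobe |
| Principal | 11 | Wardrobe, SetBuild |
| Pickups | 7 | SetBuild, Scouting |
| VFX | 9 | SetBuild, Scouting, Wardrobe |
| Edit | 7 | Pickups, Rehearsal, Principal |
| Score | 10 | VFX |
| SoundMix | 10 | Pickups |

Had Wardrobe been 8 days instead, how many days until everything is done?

As given, the longest chain is Scouting→Wardrobe→Rehearsal→Edit = 3+6+12+7 = 28, so the finish is 28 days.
Wardrobe is on the critical path; changing it to 8 makes that path 30 days.
That remains the longest chain; total 30 days.

30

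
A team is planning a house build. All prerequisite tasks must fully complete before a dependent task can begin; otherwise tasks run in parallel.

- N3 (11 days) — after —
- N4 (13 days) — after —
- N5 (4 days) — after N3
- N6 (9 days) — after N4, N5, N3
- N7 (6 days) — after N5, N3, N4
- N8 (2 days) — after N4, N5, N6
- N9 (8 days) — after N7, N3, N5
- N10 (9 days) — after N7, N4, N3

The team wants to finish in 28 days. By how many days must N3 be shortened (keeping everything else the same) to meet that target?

2

Current finish: 30 days; target: 28.
N3 is on every critical path, so each day cut from N3 cuts the finish by one (this holds down to a finish of 28).
Need 30 − 28 = 2 days off N3 → N3 becomes 9 days, finish becomes 28.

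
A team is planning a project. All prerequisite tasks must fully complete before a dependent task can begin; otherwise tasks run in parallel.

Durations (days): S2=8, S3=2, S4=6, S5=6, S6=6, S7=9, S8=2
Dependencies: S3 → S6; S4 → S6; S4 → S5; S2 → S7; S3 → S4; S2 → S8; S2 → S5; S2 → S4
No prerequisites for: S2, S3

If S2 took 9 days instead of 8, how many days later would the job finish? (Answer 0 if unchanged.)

As given, the longest chain is S2→S4→S5 = 8+6+6 = 20, so the finish is 20 days.
Since S2 is critical, the +1 change carries straight to that chain (now 21 days).
That remains the longest chain; total 21 days.
Change in finish: 21 − 20 = +1 days.

1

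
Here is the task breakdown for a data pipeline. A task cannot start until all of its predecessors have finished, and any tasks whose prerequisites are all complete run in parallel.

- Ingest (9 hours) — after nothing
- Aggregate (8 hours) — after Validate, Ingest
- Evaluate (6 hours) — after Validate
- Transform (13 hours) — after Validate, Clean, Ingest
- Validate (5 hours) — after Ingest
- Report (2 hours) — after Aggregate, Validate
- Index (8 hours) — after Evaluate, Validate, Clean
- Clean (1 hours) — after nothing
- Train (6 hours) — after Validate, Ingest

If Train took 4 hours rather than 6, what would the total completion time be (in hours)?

Baseline: Ingest→Validate→Evaluate→Index = 9+5+6+8 = 28 → 28 hours.
Train is off the critical path — its longest chain is 20 hours, giving 8 of slack.
The critical path is still Ingest→Validate→Evaluate→Index; finish is now 28 hours.

28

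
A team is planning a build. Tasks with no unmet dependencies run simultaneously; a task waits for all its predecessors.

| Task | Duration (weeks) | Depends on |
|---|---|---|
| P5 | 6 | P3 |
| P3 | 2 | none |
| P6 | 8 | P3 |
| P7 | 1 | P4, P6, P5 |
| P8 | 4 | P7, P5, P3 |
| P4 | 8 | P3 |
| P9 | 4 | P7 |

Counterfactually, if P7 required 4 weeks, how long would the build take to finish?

Critical path before the change: P3→P4→P7→P8 = 2+8+1+4 = 15 giving 15 weeks.
Since P7 is critical, the +3 change carries straight to that chain (now 18 weeks).
No other chain overtakes it, so the finish is 18 weeks.

18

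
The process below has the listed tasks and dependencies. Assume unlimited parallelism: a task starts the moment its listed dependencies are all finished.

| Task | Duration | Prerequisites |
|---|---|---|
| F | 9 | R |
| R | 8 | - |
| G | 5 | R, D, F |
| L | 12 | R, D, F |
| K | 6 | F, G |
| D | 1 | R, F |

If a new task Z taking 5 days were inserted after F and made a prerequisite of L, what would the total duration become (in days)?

34

Originally the schedule takes 30 days.
With Z inserted, L now waits for max(R, D, F, Z).
New critical path: R→F→Z→L = 8+9+5+12 = 34 ⇒ 34 days.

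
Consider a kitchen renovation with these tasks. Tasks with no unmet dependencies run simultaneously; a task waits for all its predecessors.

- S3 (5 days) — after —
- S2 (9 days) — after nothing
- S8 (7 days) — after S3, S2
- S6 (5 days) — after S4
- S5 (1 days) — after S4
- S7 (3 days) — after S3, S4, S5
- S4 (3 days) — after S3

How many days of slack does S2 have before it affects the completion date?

S2→S8 = 9+7 = 16 sets the makespan at 16 days.
S2 finishes as early as 9 and must finish by 9.
Float = 16 − 16 = 0.

0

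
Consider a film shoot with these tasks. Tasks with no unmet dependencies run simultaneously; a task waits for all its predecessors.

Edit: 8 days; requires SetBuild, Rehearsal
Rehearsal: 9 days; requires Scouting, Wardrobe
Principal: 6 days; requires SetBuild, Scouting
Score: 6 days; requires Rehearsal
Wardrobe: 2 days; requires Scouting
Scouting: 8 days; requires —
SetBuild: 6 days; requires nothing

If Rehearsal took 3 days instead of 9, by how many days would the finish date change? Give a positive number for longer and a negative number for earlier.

-6

The binding path is Scouting→Wardrobe→Rehearsal→Edit = 8+2+9+8 = 27; finish at 27 days.
Since Rehearsal is critical, the -6 change carries straight to that chain (now 21 days).
No other chain overtakes it, so the finish is 21 days.
Change in finish: 21 − 27 = -6 days.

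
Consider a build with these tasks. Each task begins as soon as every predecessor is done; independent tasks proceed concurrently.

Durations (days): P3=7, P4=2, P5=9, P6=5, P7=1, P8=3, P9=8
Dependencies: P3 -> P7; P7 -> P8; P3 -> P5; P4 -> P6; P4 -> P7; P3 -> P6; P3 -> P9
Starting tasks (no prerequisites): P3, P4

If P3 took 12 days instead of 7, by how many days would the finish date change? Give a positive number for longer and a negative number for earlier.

5

Actual critical path: P3→P5 = 7+9 = 16 ⇒ 16 days.
Since P3 is critical, the +5 change carries straight to that chain (now 21 days).
The critical path is still P3→P5; finish is now 21 days.
Change in finish: 21 − 16 = +5 days.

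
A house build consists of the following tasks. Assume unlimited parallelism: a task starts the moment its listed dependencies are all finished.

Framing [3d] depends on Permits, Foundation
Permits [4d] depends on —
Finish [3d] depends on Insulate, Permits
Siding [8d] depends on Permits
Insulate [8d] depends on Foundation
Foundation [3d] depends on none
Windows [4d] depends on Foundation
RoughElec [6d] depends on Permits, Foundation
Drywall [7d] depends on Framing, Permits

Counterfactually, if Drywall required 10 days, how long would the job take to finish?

Baseline: Permits→Framing→Drywall = 4+3+7 = 14 → 14 days.
Drywall is on the critical path; changing it to 10 makes that path 17 days.
The critical path is still Permits→Framing→Drywall; finish is now 17 days.

17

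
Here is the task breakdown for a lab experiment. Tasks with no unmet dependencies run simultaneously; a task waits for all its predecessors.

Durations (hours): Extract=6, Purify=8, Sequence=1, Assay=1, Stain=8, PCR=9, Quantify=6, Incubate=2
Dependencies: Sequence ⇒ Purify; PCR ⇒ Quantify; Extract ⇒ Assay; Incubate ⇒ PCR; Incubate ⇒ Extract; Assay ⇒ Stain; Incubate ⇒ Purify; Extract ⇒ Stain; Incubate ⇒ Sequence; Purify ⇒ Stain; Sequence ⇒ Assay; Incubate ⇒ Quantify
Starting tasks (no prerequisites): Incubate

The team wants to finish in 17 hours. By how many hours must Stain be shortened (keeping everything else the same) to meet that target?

2

Current finish: 19 hours; target: 17.
Stain is on every critical path, so each hour cut from Stain cuts the finish by one (this holds down to a finish of 17).
Need 19 − 17 = 2 hours off Stain → Stain becomes 6 hours, finish becomes 17.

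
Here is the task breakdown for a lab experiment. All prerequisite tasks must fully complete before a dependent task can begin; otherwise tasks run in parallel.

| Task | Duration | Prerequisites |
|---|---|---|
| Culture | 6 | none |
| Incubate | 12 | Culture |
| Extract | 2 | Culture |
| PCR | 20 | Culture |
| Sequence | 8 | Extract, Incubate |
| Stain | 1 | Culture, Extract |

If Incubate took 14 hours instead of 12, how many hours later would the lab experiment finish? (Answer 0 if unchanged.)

Actual critical path: Culture→Incubate→Sequence = 6+12+8 = 26 ⇒ 26 hours.
Incubate is on the critical path; changing it to 14 makes that path 28 hours.
The critical path is still Culture→Incubate→Sequence; finish is now 28 hours.
Change in finish: 28 − 26 = +2 hours.

2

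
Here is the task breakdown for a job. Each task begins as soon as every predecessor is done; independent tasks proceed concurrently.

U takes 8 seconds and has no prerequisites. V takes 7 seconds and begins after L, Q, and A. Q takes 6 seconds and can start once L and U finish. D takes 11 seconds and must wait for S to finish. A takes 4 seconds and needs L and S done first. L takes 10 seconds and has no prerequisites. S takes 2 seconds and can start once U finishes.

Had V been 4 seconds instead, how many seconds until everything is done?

The binding path is L→Q→V = 10+6+7 = 23; finish at 23 seconds.
V is on the critical path; changing it to 4 makes that path 20 seconds.
Now U→S→D = 8+2+11 = 21 is longest, so the finish becomes 21 seconds.

21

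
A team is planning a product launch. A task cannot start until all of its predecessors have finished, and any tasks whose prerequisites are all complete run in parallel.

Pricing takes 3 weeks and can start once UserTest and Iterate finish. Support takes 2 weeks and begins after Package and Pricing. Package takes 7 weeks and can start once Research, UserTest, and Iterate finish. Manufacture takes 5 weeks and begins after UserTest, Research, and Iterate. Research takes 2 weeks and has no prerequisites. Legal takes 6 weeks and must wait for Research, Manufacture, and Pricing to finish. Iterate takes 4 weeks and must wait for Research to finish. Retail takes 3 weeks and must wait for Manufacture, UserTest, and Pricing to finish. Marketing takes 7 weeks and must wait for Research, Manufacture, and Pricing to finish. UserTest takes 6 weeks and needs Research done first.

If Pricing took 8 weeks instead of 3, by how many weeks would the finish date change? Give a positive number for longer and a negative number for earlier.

3

Critical path before the change: Research→UserTest→Manufacture→Marketing = 2+6+5+7 = 20 giving 20 weeks.
Pricing has 2 weeks of float (longest path through it is 18).
New critical path: Research→UserTest→Pricing→Marketing = 2+6+8+7 = 23 ⇒ 23 weeks.
Change in finish: 23 − 20 = +3 weeks.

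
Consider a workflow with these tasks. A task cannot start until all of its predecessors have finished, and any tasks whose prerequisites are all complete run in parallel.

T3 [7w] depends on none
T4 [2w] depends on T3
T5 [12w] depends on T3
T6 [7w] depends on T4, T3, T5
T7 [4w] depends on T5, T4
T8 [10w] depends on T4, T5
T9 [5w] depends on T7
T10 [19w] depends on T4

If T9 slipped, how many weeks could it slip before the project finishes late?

1

T3→T5→T8 = 7+12+10 = 29 sets the makespan at 29 weeks.
Longest path through T9: 28 weeks (earliest finish 28, latest finish 29).
So T9 can slip 29 − 28 = 1 week.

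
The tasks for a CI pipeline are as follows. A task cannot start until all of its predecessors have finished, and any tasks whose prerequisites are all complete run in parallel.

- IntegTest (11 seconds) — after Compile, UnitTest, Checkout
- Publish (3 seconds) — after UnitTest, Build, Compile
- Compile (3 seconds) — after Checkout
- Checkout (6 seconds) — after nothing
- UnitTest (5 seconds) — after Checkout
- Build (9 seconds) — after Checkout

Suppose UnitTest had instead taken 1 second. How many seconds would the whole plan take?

20

Baseline: Checkout→UnitTest→IntegTest = 6+5+11 = 22 → 22 seconds.
Since UnitTest is critical, the -4 change carries straight to that chain (now 18 seconds).
Now Checkout→Compile→IntegTest = 6+3+11 = 20 is longest, so the finish becomes 20 seconds.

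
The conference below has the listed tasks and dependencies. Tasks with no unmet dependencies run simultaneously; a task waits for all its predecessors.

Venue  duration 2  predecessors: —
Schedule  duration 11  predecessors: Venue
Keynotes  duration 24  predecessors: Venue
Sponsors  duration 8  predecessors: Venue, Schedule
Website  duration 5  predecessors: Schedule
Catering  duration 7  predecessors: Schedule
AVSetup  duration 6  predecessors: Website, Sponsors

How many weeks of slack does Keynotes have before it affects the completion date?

Critical path: Venue→Schedule→Sponsors→AVSetup = 2+11+8+6 = 27, so the finish is 27 weeks.
Keynotes finishes as early as 26 and must finish by 27.
Float = 27 − 26 = 1.

1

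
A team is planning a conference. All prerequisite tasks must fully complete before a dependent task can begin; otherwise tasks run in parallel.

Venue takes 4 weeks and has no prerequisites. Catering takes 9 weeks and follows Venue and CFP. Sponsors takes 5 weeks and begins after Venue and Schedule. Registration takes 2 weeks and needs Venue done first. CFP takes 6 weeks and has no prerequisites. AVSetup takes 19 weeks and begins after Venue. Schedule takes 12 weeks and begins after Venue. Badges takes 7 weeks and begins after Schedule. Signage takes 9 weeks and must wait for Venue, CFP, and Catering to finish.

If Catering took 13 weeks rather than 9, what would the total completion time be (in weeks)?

Critical path before the change: CFP→Catering→Signage = 6+9+9 = 24 giving 24 weeks.
Catering lies on that path, so at 13 weeks the path becomes 28 weeks.
No other chain overtakes it, so the finish is 28 weeks.

28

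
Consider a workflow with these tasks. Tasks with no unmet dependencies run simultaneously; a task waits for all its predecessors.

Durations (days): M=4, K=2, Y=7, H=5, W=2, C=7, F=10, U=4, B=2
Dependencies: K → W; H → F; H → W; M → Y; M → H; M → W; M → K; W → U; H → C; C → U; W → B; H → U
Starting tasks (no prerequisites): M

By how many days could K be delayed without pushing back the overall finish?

8

The longest chain is M→H→C→U = 4+5+7+4 = 20; overall finish 20 days.
Longest path through K: 12 days (earliest finish 6, latest finish 14).
Slack of K = 12 − 4 = 8 days.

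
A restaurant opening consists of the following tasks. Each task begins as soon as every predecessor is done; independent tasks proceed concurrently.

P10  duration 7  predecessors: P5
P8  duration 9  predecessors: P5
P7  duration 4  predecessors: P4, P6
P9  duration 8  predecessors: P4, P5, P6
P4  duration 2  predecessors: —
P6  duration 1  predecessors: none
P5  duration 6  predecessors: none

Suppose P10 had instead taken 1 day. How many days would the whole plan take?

15

Critical path before the change: P5→P8 = 6+9 = 15 giving 15 days.
The longest path through P10 is only 13 days, so P10 has float 2.
The critical path is still P5→P8; finish is now 15 days.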